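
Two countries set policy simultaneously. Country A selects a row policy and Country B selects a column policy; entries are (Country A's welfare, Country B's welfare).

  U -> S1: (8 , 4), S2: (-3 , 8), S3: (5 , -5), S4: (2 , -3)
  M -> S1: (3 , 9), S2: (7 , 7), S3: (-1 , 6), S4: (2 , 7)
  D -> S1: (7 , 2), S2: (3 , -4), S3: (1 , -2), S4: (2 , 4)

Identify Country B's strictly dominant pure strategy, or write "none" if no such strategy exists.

S1 fails to dominate S2 at U (4<8).
S2 fails to dominate S1 at M (7<9).
S3 fails to dominate S1 at U (-5<4).
S4 fails to dominate S1 at U (-3<4).
No single strategy dominates all the others.

none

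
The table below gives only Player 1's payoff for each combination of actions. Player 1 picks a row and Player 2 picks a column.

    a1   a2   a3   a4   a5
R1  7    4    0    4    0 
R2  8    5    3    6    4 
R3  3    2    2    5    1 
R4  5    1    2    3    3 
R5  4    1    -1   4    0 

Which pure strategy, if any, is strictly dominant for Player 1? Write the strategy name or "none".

R2

R2 vs R1: a1: 8>7, a2: 5>4, a3: 3>0, a4: 6>4, a5: 4>0.
R2 vs R3: a1: 8>3, a2: 5>2, a3: 3>2, a4: 6>5, a5: 4>1.
R2 vs R4: a1: 8>5, a2: 5>1, a3: 3>2, a4: 6>3, a5: 4>3.
R2 vs R5: a1: 8>4, a2: 5>1, a3: 3>-1, a4: 6>4, a5: 4>0.
R2 strictly beats every other strategy against every opponent action, so it is strictly dominant.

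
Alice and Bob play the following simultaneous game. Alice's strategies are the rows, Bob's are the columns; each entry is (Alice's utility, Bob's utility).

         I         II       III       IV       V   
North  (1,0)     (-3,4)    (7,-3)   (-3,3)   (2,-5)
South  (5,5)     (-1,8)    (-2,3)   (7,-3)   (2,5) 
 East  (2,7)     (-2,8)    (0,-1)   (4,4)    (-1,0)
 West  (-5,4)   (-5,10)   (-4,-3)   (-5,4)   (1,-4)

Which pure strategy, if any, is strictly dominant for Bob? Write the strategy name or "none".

II

II vs I: North: 4>0, South: 8>5, East: 8>7, West: 10>4.
II vs III: North: 4>-3, South: 8>3, East: 8>-1, West: 10>-3.
II vs IV: North: 4>3, South: 8>-3, East: 8>4, West: 10>4.
II vs V: North: 4>-5, South: 8>5, East: 8>0, West: 10>-4.
II strictly beats every other strategy against every opponent action, so it is strictly dominant.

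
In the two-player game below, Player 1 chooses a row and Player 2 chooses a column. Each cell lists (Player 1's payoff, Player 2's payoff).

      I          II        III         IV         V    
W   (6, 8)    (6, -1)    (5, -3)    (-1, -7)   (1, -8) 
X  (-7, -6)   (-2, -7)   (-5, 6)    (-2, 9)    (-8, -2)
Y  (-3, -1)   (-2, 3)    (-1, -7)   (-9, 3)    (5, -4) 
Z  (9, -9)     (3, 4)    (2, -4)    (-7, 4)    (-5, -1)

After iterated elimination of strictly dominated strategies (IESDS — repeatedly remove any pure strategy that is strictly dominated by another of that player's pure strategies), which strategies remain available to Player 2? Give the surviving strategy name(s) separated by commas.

For Player 1, W strictly dominates X on the remaining columns (I: 6>-7, II: 6>-2, III: 5>-5, IV: -1>-2, V: 1>-8); eliminate X.
Column III is eliminated: II beats it against every remaining row (W: -1>-3, Y: 3>-7, Z: 4>-4).
Player 2's strategy V is strictly dominated by II (W: -1>-8, Y: 3>-4, Z: 4>-1) and is removed.
Player 1's strategy Y is strictly dominated by W (I: 6>-3, II: 6>-2, IV: -1>-9) and is removed.
Among the remaining strategies, none is strictly dominated by another pure strategy of the same player, so the elimination stops.
Surviving strategies — Player 1: {W, Z}; Player 2: {I, II, IV}.

I, II, IV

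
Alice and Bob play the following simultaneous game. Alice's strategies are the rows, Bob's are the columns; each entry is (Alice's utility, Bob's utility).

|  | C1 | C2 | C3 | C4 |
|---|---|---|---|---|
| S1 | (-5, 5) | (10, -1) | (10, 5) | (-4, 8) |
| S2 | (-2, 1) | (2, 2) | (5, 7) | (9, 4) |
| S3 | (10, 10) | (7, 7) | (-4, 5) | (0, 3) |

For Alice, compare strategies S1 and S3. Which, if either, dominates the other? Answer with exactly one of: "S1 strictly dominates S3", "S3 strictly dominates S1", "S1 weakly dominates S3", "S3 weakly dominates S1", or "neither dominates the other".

S1's payoffs vs S3's, by Bob's action — C1: -5<10, C2: 10>7, C3: 10>-4, C4: -4<0.
S1 does better at C2, C3 but worse at C1, C4; neither strategy dominates the other.

neither dominates the other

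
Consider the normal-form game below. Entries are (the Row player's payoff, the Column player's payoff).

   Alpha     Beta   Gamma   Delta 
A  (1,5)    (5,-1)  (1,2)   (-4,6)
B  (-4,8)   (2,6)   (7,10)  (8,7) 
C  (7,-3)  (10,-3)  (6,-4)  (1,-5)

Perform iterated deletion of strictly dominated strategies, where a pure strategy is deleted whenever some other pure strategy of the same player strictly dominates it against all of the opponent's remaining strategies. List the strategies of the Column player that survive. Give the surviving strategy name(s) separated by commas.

Row A is eliminated: C beats it against every remaining column (Alpha: 7>1, Beta: 10>5, Gamma: 6>1, Delta: 1>-4).
For the Column player, Alpha strictly dominates Delta on the remaining rows (B: 8>7, C: -3>-5); eliminate Delta.
Among the remaining strategies, none is strictly dominated by another pure strategy of the same player, so the elimination stops.
Surviving strategies — the Row player: {B, C}; the Column player: {Alpha, Beta, Gamma}.

Alpha, Beta, Gamma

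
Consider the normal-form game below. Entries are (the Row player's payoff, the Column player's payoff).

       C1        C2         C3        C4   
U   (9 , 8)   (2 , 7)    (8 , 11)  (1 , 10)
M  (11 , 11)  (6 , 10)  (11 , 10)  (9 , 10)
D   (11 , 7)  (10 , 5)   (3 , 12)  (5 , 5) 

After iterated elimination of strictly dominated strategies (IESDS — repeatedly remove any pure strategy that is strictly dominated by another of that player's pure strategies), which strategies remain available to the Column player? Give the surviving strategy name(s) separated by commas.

For the Row player, M strictly dominates U on the remaining columns (C1: 11>9, C2: 6>2, C3: 11>8, C4: 9>1); eliminate U.
Column C2 is eliminated: C1 beats it against every remaining row (M: 11>10, D: 7>5).
Column C4 is eliminated: C1 beats it against every remaining row (M: 11>10, D: 7>5).
Among the remaining strategies, none is strictly dominated by another pure strategy of the same player, so the elimination stops.
Surviving strategies — the Row player: {M, D}; the Column player: {C1, C3}.

C1, C3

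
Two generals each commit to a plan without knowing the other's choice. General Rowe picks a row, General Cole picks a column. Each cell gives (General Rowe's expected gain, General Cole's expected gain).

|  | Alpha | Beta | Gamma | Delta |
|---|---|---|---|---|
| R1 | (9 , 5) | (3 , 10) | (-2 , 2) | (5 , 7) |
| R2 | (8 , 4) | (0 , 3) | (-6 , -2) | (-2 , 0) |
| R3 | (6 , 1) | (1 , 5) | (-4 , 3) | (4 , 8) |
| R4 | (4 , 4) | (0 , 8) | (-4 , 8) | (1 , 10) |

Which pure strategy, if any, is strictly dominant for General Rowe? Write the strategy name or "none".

R1 vs R2: Alpha: 9>8, Beta: 3>0, Gamma: -2>-6, Delta: 5>-2.
R1 vs R3: Alpha: 9>6, Beta: 3>1, Gamma: -2>-4, Delta: 5>4.
R1 vs R4: Alpha: 9>4, Beta: 3>0, Gamma: -2>-4, Delta: 5>1.
R1 strictly beats every other strategy against every opponent action, so it is strictly dominant.

R1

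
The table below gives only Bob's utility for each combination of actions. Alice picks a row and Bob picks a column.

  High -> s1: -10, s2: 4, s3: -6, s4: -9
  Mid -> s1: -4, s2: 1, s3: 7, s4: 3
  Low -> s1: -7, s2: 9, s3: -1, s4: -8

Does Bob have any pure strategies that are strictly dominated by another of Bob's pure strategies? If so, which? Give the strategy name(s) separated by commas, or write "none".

s1 is strictly dominated by s2 (High: 4>-10, Mid: 1>-4, Low: 9>-7).
Nothing dominates s2: s1 at High (4>-10); s3 at High (4>-6); s4 at High (4>-9).
Nothing dominates s3: s1 at High (-6>-10); s2 at Mid (7>1); s4 at High (-6>-9).
s4: dominated, since s3 does at least as well everywhere (High: -6>-9, Mid: 7>3, Low: -1>-8).

s1, s4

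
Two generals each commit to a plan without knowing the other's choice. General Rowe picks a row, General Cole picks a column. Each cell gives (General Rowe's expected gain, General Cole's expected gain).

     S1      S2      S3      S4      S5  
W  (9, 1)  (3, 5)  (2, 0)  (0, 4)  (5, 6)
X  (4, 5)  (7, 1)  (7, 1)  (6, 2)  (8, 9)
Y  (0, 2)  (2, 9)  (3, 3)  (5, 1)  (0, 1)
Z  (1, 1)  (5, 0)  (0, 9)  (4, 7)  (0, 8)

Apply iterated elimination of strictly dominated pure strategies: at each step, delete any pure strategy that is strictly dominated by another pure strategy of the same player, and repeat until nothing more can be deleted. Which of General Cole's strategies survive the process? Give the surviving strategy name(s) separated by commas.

S5

For General Rowe, X strictly dominates Y on the remaining columns (S1: 4>0, S2: 7>2, S3: 7>3, S4: 6>5, S5: 8>0); eliminate Y.
General Rowe's strategy Z is strictly dominated by X (S1: 4>1, S2: 7>5, S3: 7>0, S4: 6>4, S5: 8>0) and is removed.
General Cole's strategy S1 is strictly dominated by S5 (W: 6>1, X: 9>5) and is removed.
Row W is eliminated: X beats it against every remaining column (S2: 7>3, S3: 7>2, S4: 6>0, S5: 8>5).
General Cole's strategy S2 is strictly dominated by S4 (X: 2>1) and is removed.
General Cole's strategy S3 is strictly dominated by S4 (X: 2>1) and is removed.
General Cole's strategy S4 is strictly dominated by S5 (X: 9>2) and is removed.
Among the remaining strategies, none is strictly dominated by another pure strategy of the same player, so the elimination stops.
Surviving strategies — General Rowe: {X}; General Cole: {S5}.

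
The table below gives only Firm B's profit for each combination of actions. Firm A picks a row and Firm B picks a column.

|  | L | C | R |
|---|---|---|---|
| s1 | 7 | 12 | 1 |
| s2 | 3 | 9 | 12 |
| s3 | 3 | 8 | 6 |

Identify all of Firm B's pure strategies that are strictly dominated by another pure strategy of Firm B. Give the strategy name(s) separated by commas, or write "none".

L

C strictly dominates L — s1: 12>7, s2: 9>3, s3: 8>3.
C: no other strategy beats it everywhere (L at s1 (12>7); R at s1 (12>1)).
R is not dominated — it holds its own against L at s2 (12>3); C at s2 (12>9).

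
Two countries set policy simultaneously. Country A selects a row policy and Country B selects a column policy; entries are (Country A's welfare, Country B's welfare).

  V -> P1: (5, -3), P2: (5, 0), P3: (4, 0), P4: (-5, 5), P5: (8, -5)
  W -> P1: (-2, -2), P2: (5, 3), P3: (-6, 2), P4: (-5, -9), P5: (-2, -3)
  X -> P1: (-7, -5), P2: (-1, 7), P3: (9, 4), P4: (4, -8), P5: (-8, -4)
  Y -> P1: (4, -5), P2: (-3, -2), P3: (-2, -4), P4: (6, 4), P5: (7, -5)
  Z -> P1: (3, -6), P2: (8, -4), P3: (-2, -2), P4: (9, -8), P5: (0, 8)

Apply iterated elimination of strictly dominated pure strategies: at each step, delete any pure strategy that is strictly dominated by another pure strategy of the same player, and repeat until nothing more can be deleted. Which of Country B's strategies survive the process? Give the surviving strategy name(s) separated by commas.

For Country A, Z strictly dominates W on the remaining columns (P1: 3>-2, P2: 8>5, P3: -2>-6, P4: 9>-5, P5: 0>-2); eliminate W.
Country B's strategy P1 is strictly dominated by P2 (V: 0>-3, X: 7>-5, Y: -2>-5, Z: -4>-6) and is removed.
Among the remaining strategies, none is strictly dominated by another pure strategy of the same player, so the elimination stops.
Surviving strategies — Country A: {V, X, Y, Z}; Country B: {P2, P3, P4, P5}.

P2, P3, P4, P5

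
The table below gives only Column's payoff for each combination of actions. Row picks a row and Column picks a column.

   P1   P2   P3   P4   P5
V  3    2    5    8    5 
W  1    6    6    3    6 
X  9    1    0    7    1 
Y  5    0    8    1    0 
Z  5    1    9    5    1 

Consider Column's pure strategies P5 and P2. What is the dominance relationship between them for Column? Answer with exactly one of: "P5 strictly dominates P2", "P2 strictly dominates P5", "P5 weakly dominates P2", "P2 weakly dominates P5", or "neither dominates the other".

P5 weakly dominates P2

P5's payoffs vs P2's, by Row's action — V: 5>2, W: 6=6, X: 1=1, Y: 0=0, Z: 1=1.
P5 is at least as good everywhere and strictly better somewhere (tied only at W, X, Y, Z), so P5 weakly but not strictly dominates P2.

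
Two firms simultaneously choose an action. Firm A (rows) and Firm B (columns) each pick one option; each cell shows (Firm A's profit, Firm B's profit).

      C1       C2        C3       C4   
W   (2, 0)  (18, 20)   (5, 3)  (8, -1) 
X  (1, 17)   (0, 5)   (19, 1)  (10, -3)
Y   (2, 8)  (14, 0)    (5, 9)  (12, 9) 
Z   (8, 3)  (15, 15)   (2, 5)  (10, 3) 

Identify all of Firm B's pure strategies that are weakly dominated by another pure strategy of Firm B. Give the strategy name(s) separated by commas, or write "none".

Nothing dominates C1: C2 at X (17>5); C3 at X (17>1); C4 at W (0>-1).
C2: no other strategy beats it everywhere (C1 at W (20>0); C3 at W (20>3); C4 at W (20>-1)).
C3 is not dominated — it holds its own against C1 at W (3>0); C2 at Y (9>0); C4 at W (3>-1).
C3 weakly dominates C4 — W: 3>-1, X: 1>-3, Y: 9=9, Z: 5>3.

C4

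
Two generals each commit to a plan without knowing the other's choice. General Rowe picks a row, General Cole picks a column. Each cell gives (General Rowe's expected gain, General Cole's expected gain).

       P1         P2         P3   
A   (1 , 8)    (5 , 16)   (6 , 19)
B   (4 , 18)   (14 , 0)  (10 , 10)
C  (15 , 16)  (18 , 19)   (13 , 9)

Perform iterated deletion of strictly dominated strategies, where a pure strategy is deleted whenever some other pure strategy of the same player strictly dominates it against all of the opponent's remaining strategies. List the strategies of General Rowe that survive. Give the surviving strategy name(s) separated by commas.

For General Rowe, B strictly dominates A on the remaining columns (P1: 4>1, P2: 14>5, P3: 10>6); eliminate A.
Row B is eliminated: C beats it against every remaining column (P1: 15>4, P2: 18>14, P3: 13>10).
For General Cole, P2 strictly dominates P1 on the remaining rows (C: 19>16); eliminate P1.
For General Cole, P2 strictly dominates P3 on the remaining rows (C: 19>9); eliminate P3.
Among the remaining strategies, none is strictly dominated by another pure strategy of the same player, so the elimination stops.
Surviving strategies — General Rowe: {C}; General Cole: {P2}.

C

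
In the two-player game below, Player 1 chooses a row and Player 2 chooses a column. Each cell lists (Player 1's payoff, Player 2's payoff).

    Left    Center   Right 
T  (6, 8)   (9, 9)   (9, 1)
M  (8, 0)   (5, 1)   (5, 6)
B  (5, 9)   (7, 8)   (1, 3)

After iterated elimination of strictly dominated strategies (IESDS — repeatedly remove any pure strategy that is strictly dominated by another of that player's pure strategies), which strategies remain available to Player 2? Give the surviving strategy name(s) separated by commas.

Center

Row B is eliminated: T beats it against every remaining column (Left: 6>5, Center: 9>7, Right: 9>1).
Player 2's strategy Left is strictly dominated by Center (T: 9>8, M: 1>0) and is removed.
Player 1's strategy M is strictly dominated by T (Center: 9>5, Right: 9>5) and is removed.
Player 2's strategy Right is strictly dominated by Center (T: 9>1) and is removed.
Among the remaining strategies, none is strictly dominated by another pure strategy of the same player, so the elimination stops.
Surviving strategies — Player 1: {T}; Player 2: {Center}.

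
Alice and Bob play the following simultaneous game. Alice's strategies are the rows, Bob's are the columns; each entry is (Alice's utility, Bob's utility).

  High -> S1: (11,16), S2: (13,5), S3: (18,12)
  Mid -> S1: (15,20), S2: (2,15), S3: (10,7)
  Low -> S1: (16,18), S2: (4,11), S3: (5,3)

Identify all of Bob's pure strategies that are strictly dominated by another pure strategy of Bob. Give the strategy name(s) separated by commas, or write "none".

S1 is not dominated — it holds its own against S2 at High (16>5); S3 at High (16>12).
S2 is strictly dominated by S1 (High: 16>5, Mid: 20>15, Low: 18>11).
S3 is strictly dominated by S1 (High: 16>12, Mid: 20>7, Low: 18>3).

S2, S3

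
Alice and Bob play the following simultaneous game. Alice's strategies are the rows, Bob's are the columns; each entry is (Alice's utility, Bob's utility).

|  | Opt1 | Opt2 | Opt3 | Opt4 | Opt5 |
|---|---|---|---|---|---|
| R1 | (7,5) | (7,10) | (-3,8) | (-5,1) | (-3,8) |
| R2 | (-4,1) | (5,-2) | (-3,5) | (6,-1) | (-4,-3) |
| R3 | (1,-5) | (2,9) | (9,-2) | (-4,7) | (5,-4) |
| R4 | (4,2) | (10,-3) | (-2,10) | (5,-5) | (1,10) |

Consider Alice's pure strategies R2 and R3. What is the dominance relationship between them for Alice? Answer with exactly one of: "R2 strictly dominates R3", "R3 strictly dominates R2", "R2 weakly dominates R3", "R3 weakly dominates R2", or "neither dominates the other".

R2's payoffs vs R3's, by Bob's action — Opt1: -4<1, Opt2: 5>2, Opt3: -3<9, Opt4: 6>-4, Opt5: -4<5.
R2 does better at Opt2, Opt4 but worse at Opt1, Opt3, Opt5; neither strategy dominates the other.

neither dominates the other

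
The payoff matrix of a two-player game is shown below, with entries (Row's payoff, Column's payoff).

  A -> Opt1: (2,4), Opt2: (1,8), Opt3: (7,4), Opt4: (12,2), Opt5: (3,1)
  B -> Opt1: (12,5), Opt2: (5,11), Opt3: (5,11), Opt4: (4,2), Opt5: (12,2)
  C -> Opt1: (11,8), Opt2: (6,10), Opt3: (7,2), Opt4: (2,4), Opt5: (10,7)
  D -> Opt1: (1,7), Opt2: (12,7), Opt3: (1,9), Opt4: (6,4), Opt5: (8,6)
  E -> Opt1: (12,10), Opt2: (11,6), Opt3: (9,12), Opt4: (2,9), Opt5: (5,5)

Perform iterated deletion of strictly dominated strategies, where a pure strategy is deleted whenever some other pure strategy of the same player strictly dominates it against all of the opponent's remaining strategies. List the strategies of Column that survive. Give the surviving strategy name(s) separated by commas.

Column Opt4 is eliminated: Opt1 beats it against every remaining row (A: 4>2, B: 5>2, C: 8>4, D: 7>4, E: 10>9).
Row's strategy A is strictly dominated by E (Opt1: 12>2, Opt2: 11>1, Opt3: 9>7, Opt5: 5>3) and is removed.
For Column, Opt1 strictly dominates Opt5 on the remaining rows (B: 5>2, C: 8>7, D: 7>6, E: 10>5); eliminate Opt5.
For Row, E strictly dominates C on the remaining columns (Opt1: 12>11, Opt2: 11>6, Opt3: 9>7); eliminate C.
For Column, Opt3 strictly dominates Opt1 on the remaining rows (B: 11>5, D: 9>7, E: 12>10); eliminate Opt1.
For Row, E strictly dominates B on the remaining columns (Opt2: 11>5, Opt3: 9>5); eliminate B.
For Column, Opt3 strictly dominates Opt2 on the remaining rows (D: 9>7, E: 12>6); eliminate Opt2.
Row D is eliminated: E beats it against every remaining column (Opt3: 9>1).
Among the remaining strategies, none is strictly dominated by another pure strategy of the same player, so the elimination stops.
Surviving strategies — Row: {E}; Column: {Opt3}.

Opt3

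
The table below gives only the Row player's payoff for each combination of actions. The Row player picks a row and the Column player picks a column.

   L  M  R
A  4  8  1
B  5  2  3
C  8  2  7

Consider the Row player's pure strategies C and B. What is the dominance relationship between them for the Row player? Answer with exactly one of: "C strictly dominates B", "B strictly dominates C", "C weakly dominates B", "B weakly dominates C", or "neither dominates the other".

C's payoffs vs B's, by the Column player's action — L: 8>5, M: 2=2, R: 7>3.
C is at least as good everywhere and strictly better somewhere (tied only at M), so C weakly but not strictly dominates B.

C weakly dominates B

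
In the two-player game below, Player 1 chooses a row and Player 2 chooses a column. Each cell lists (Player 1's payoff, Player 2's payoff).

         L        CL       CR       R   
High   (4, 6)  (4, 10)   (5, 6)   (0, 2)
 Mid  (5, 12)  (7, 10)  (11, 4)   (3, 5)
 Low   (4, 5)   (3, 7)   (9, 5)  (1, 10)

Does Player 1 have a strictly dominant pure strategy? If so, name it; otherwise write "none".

Mid

Mid vs High: L: 5>4, CL: 7>4, CR: 11>5, R: 3>0.
Mid vs Low: L: 5>4, CL: 7>3, CR: 11>9, R: 3>1.
Mid strictly beats every other strategy against every opponent action, so it is strictly dominant.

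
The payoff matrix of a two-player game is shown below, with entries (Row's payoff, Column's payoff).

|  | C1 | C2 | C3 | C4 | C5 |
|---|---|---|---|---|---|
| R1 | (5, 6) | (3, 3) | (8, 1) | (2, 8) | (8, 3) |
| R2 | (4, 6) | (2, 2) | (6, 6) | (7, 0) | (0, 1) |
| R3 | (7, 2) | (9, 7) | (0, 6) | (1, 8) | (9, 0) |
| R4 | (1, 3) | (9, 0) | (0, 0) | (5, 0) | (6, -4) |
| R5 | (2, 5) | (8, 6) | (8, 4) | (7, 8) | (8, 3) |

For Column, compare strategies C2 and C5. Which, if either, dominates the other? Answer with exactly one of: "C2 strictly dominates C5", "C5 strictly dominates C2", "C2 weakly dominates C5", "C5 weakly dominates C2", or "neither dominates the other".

C2 weakly dominates C5

C2's payoffs vs C5's, by Row's action — R1: 3=3, R2: 2>1, R3: 7>0, R4: 0>-4, R5: 6>3.
C2 is at least as good everywhere and strictly better somewhere (tied only at R1), so C2 weakly but not strictly dominates C5.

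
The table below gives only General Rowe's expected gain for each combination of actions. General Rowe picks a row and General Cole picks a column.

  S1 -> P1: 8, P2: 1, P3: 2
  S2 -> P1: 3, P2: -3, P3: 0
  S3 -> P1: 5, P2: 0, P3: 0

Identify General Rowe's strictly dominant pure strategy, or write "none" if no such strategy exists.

S1

S1 vs S2: P1: 8>3, P2: 1>-3, P3: 2>0.
S1 vs S3: P1: 8>5, P2: 1>0, P3: 2>0.
S1 strictly beats every other strategy against every opponent action, so it is strictly dominant.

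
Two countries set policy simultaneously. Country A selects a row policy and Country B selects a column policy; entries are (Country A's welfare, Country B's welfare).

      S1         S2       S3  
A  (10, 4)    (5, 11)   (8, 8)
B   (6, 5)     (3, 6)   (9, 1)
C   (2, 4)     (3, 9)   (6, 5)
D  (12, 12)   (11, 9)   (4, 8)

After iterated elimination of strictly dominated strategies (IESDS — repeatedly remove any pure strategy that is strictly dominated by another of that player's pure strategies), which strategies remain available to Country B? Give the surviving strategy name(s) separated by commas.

S1

Row C is eliminated: A beats it against every remaining column (S1: 10>2, S2: 5>3, S3: 8>6).
Country B's strategy S3 is strictly dominated by S2 (A: 11>8, B: 6>1, D: 9>8) and is removed.
Row A is eliminated: D beats it against every remaining column (S1: 12>10, S2: 11>5).
Country A's strategy B is strictly dominated by D (S1: 12>6, S2: 11>3) and is removed.
Country B's strategy S2 is strictly dominated by S1 (D: 12>9) and is removed.
Among the remaining strategies, none is strictly dominated by another pure strategy of the same player, so the elimination stops.
Surviving strategies — Country A: {D}; Country B: {S1}.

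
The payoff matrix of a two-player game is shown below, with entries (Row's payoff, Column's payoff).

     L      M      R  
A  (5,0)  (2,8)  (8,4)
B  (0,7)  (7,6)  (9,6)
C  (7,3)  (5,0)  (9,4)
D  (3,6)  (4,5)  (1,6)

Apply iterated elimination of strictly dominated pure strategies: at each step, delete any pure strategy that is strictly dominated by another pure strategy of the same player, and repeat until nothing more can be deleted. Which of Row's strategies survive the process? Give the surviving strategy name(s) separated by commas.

For Row, C strictly dominates A on the remaining columns (L: 7>5, M: 5>2, R: 9>8); eliminate A.
Row's strategy D is strictly dominated by C (L: 7>3, M: 5>4, R: 9>1) and is removed.
Column's strategy M is strictly dominated by L (B: 7>6, C: 3>0) and is removed.
Among the remaining strategies, none is strictly dominated by another pure strategy of the same player, so the elimination stops.
Surviving strategies — Row: {B, C}; Column: {L, R}.

B, C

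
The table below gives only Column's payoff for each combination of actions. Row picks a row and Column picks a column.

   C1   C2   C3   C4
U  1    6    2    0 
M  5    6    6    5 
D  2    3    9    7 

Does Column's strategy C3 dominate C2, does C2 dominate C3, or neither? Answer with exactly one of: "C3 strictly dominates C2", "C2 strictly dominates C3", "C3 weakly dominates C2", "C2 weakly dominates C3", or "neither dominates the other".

C3's payoffs vs C2's, by Row's action — U: 2<6, M: 6=6, D: 9>3.
C3 does better at D but worse at U; neither strategy dominates the other.

neither dominates the other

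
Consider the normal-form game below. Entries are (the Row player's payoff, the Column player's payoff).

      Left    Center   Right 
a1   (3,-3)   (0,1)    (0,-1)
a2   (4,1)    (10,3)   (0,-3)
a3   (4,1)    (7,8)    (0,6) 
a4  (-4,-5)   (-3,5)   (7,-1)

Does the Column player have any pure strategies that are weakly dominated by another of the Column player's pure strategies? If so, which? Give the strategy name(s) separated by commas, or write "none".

Left, Right

Left: dominated, since Center does at least as well everywhere (a1: 1>-3, a2: 3>1, a3: 8>1, a4: 5>-5).
Center is not dominated — it holds its own against Left at a1 (1>-3); Right at a1 (1>-1).
Right is weakly dominated by Center (a1: 1>-1, a2: 3>-3, a3: 8>6, a4: 5>-1).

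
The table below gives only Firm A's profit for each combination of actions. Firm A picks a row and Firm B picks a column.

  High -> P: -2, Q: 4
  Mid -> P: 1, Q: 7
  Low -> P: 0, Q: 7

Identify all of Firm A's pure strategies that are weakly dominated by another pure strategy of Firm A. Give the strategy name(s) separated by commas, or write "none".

High, Low

High is weakly dominated by Mid (P: 1>-2, Q: 7>4).
Nothing dominates Mid: High at P (1>-2); Low at P (1>0).
Low: dominated, since Mid does at least as well everywhere (P: 1>0, Q: 7=7).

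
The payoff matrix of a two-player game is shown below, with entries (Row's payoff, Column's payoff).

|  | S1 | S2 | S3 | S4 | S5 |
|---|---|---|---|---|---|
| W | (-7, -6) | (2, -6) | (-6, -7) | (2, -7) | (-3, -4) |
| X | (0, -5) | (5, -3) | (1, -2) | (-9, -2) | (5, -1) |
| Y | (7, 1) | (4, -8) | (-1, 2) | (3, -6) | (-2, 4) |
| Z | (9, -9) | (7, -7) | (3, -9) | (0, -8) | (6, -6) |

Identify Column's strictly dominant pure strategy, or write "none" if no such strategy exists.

S5 vs S1: W: -4>-6, X: -1>-5, Y: 4>1, Z: -6>-9.
S5 vs S2: W: -4>-6, X: -1>-3, Y: 4>-8, Z: -6>-7.
S5 vs S3: W: -4>-7, X: -1>-2, Y: 4>2, Z: -6>-9.
S5 vs S4: W: -4>-7, X: -1>-2, Y: 4>-6, Z: -6>-8.
S5 strictly beats every other strategy against every opponent action, so it is strictly dominant.

S5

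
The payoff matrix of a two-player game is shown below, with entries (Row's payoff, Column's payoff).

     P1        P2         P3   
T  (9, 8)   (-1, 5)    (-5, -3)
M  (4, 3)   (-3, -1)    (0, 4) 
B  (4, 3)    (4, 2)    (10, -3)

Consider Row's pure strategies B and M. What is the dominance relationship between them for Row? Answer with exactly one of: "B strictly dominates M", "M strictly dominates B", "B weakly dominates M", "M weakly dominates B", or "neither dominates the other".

Compare B to M across every action of Column: P1: 4=4, P2: 4>-3, P3: 10>0.
B is at least as good everywhere and strictly better somewhere (tied only at P1), so B weakly but not strictly dominates M.

B weakly dominates M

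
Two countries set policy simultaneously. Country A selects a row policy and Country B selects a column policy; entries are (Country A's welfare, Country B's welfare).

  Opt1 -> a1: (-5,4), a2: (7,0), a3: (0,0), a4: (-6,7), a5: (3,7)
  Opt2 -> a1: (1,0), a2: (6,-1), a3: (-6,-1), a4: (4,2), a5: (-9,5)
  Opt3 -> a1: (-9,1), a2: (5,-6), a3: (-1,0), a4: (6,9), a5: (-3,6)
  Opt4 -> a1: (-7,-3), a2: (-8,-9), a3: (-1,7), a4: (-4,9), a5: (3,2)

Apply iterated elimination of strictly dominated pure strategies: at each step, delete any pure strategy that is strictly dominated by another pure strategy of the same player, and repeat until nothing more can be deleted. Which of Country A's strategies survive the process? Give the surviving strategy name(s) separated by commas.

Opt1, Opt3, Opt4

Column a1 is eliminated: a4 beats it against every remaining row (Opt1: 7>4, Opt2: 2>0, Opt3: 9>1, Opt4: 9>-3).
Country B's strategy a2 is strictly dominated by a4 (Opt1: 7>0, Opt2: 2>-1, Opt3: 9>-6, Opt4: 9>-9) and is removed.
Country A's strategy Opt2 is strictly dominated by Opt3 (a3: -1>-6, a4: 6>4, a5: -3>-9) and is removed.
Country B's strategy a3 is strictly dominated by a4 (Opt1: 7>0, Opt3: 9>0, Opt4: 9>7) and is removed.
Among the remaining strategies, none is strictly dominated by another pure strategy of the same player, so the elimination stops.
Surviving strategies — Country A: {Opt1, Opt3, Opt4}; Country B: {a4, a5}.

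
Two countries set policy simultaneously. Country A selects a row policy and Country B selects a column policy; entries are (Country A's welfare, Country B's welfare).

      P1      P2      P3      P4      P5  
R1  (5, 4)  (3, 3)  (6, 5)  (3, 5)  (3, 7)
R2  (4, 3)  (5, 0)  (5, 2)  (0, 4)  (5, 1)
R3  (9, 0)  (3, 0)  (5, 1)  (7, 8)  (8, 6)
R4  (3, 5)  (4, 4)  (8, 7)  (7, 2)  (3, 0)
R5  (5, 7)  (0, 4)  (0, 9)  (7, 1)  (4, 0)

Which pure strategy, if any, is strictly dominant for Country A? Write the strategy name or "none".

none

R1 fails to dominate R2 at P2 (3<5).
R2 fails to dominate R1 at P1 (4<5).
R3 fails to dominate R1 at P2 (3=3).
R4 fails to dominate R1 at P1 (3<5).
R5 fails to dominate R1 at P1 (5=5).
No single strategy dominates all the others.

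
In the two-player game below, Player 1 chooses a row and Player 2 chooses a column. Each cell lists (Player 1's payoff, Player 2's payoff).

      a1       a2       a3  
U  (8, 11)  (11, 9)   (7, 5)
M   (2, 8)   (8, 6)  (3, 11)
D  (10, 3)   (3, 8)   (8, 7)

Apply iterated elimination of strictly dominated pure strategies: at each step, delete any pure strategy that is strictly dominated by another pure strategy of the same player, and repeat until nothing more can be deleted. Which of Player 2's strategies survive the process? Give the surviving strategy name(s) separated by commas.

For Player 1, U strictly dominates M on the remaining columns (a1: 8>2, a2: 11>8, a3: 7>3); eliminate M.
Player 2's strategy a3 is strictly dominated by a2 (U: 9>5, D: 8>7) and is removed.
Among the remaining strategies, none is strictly dominated by another pure strategy of the same player, so the elimination stops.
Surviving strategies — Player 1: {U, D}; Player 2: {a1, a2}.

a1, a2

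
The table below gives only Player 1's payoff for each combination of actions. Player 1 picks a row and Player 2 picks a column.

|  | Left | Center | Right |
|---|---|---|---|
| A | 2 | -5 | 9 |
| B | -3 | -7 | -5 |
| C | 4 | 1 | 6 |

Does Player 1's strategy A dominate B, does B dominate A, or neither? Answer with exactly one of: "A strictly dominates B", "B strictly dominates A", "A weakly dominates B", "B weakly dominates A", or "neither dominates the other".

Compare A to B across each choice by Player 2: Left: 2>-3, Center: -5>-7, Right: 9>-5.
Every comparison favours A, so A strictly dominates B.

A strictly dominates B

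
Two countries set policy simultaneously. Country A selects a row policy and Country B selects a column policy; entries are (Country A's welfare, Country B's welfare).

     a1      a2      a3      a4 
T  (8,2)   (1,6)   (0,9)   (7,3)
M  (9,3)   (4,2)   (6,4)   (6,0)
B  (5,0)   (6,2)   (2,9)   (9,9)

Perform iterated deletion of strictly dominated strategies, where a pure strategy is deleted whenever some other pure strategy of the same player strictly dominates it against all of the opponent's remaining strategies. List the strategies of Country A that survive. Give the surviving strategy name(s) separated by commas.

M, B

For Country B, a3 strictly dominates a1 on the remaining rows (T: 9>2, M: 4>3, B: 9>0); eliminate a1.
Row T is eliminated: B beats it against every remaining column (a2: 6>1, a3: 2>0, a4: 9>7).
For Country B, a3 strictly dominates a2 on the remaining rows (M: 4>2, B: 9>2); eliminate a2.
Among the remaining strategies, none is strictly dominated by another pure strategy of the same player, so the elimination stops.
Surviving strategies — Country A: {M, B}; Country B: {a3, a4}.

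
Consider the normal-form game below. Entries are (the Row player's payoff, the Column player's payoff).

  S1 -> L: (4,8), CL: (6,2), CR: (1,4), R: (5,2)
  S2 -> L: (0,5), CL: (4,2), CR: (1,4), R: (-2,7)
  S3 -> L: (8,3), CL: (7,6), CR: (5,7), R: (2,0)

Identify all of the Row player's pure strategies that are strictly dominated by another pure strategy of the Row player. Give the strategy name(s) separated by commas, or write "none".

S1 is not dominated — it holds its own against S2 at L (4>0); S3 at R (5>2).
S2: dominated, since S3 does at least as well everywhere (L: 8>0, CL: 7>4, CR: 5>1, R: 2>-2).
S3 is not dominated — it holds its own against S1 at L (8>4); S2 at L (8>0).

S2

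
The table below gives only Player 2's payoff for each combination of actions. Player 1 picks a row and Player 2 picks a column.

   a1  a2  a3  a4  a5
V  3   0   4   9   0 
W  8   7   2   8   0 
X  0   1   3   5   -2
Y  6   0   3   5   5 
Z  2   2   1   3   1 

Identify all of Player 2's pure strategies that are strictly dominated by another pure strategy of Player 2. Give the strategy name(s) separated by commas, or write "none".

a2, a3, a5

a1: no other strategy beats it everywhere (a2 at V (3>0); a3 at W (8>2); a4 at W (8=8); a5 at V (3>0)).
a2 is strictly dominated by a4 (V: 9>0, W: 8>7, X: 5>1, Y: 5>0, Z: 3>2).
a3: dominated, since a4 does at least as well everywhere (V: 9>4, W: 8>2, X: 5>3, Y: 5>3, Z: 3>1).
a4 is not dominated — it holds its own against a1 at V (9>3); a2 at V (9>0); a3 at V (9>4); a5 at V (9>0).
a5 is strictly dominated by a1 (V: 3>0, W: 8>0, X: 0>-2, Y: 6>5, Z: 2>1).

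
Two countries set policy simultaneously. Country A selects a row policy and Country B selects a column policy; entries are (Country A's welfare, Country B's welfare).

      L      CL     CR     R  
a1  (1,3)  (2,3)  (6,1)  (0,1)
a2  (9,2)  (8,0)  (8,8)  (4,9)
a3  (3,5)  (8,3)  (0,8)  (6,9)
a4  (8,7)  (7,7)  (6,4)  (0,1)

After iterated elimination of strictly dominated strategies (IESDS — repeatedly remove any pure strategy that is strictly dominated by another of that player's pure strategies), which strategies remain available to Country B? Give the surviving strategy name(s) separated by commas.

R

For Country A, a2 strictly dominates a1 on the remaining columns (L: 9>1, CL: 8>2, CR: 8>6, R: 4>0); eliminate a1.
Row a4 is eliminated: a2 beats it against every remaining column (L: 9>8, CL: 8>7, CR: 8>6, R: 4>0).
Country B's strategy L is strictly dominated by CR (a2: 8>2, a3: 8>5) and is removed.
Country B's strategy CL is strictly dominated by CR (a2: 8>0, a3: 8>3) and is removed.
For Country B, R strictly dominates CR on the remaining rows (a2: 9>8, a3: 9>8); eliminate CR.
Row a2 is eliminated: a3 beats it against every remaining column (R: 6>4).
Among the remaining strategies, none is strictly dominated by another pure strategy of the same player, so the elimination stops.
Surviving strategies — Country A: {a3}; Country B: {R}.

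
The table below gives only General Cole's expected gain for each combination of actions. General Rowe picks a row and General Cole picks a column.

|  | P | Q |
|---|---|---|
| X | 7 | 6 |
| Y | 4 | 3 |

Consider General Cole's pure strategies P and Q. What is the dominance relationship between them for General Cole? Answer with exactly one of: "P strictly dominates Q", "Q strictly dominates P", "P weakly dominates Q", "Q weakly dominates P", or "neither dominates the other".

Compare P to Q across every action of General Rowe: X: 7>6, Y: 4>3.
P gives a strictly higher payoff against every action of General Rowe, so P strictly dominates Q.

P strictly dominates Q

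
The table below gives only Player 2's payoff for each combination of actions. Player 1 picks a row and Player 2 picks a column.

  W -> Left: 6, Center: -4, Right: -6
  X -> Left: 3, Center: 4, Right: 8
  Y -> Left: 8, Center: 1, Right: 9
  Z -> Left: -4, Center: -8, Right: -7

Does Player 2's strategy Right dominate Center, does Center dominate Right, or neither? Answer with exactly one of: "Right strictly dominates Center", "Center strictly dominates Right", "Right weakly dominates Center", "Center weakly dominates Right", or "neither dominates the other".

neither dominates the other

Right's payoffs vs Center's, by Player 1's action — W: -6<-4, X: 8>4, Y: 9>1, Z: -7>-8.
Right does better at X, Y, Z but worse at W; neither strategy dominates the other.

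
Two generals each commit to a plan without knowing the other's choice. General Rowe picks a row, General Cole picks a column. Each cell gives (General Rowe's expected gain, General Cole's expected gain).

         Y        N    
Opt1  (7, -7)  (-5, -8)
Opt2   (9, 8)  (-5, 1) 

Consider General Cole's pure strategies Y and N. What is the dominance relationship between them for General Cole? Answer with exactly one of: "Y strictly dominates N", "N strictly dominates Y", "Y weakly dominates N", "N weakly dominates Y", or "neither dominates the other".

Y's payoffs vs N's, by General Rowe's action — Opt1: -7>-8, Opt2: 8>1.
Y gives a strictly higher payoff against each opponent action, so Y strictly dominates N.

Y strictly dominates N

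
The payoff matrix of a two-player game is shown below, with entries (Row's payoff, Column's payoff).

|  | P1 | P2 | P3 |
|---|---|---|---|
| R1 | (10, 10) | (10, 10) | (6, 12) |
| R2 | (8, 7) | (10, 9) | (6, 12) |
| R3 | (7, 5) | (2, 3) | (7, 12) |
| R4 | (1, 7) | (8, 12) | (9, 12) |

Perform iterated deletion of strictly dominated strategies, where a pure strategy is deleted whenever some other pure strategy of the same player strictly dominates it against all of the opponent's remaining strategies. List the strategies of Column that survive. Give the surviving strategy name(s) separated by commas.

Column's strategy P1 is strictly dominated by P3 (R1: 12>10, R2: 12>7, R3: 12>5, R4: 12>7) and is removed.
Row's strategy R3 is strictly dominated by R4 (P2: 8>2, P3: 9>7) and is removed.
Among the remaining strategies, none is strictly dominated by another pure strategy of the same player, so the elimination stops.
Surviving strategies — Row: {R1, R2, R4}; Column: {P2, P3}.

P2, P3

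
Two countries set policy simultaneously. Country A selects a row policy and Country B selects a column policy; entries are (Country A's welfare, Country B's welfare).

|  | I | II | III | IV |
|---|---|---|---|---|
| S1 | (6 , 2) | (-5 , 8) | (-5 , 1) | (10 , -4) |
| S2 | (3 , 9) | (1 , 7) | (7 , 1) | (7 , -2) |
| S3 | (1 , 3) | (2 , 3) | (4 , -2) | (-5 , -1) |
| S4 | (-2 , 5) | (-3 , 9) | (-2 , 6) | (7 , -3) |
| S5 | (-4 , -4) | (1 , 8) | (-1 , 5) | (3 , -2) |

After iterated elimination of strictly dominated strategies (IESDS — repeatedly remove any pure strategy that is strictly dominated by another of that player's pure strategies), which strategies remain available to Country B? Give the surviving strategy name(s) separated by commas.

Column III is eliminated: II beats it against every remaining row (S1: 8>1, S2: 7>1, S3: 3>-2, S4: 9>6, S5: 8>5).
Column IV is eliminated: II beats it against every remaining row (S1: 8>-4, S2: 7>-2, S3: 3>-1, S4: 9>-3, S5: 8>-2).
Country A's strategy S4 is strictly dominated by S2 (I: 3>-2, II: 1>-3) and is removed.
Country A's strategy S5 is strictly dominated by S3 (I: 1>-4, II: 2>1) and is removed.
Among the remaining strategies, none is strictly dominated by another pure strategy of the same player, so the elimination stops.
Surviving strategies — Country A: {S1, S2, S3}; Country B: {I, II}.

I, II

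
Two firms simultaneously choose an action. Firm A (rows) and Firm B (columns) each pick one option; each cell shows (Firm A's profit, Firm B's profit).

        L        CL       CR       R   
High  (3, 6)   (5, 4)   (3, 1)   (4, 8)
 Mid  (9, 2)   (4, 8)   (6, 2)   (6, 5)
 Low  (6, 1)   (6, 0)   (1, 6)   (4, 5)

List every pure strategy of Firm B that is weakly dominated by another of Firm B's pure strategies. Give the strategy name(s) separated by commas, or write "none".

L

L is weakly dominated by R (High: 8>6, Mid: 5>2, Low: 5>1).
CL: no other strategy beats it everywhere (L at Mid (8>2); CR at High (4>1); R at Mid (8>5)).
CR: no other strategy beats it everywhere (L at Low (6>1); CL at Low (6>0); R at Low (6>5)).
R: no other strategy beats it everywhere (L at High (8>6); CL at High (8>4); CR at High (8>1)).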